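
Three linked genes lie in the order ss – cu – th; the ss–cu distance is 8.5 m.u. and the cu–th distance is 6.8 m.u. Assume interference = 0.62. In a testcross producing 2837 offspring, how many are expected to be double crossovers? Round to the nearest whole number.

6

Map distances give recombination frequencies of 0.085 and 0.068 for the two intervals.
With interference 0.62 (so coincidence = 0.38), expected double-crossover frequency = 0.085 × 0.068 × 0.38 = 0.00220.
Expected number = 0.00220 × 2837 = 6.23 ≈ 6.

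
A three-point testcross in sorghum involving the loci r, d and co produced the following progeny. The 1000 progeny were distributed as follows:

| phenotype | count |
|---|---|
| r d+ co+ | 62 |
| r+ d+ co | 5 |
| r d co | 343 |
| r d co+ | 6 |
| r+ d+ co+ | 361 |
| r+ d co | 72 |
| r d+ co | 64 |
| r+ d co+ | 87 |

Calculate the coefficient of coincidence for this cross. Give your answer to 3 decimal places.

0.468

The two most frequent reciprocal classes, r d co and r+ d+ co+, are the parental types, so the F1 was r d co / r+ d+ co+.
The two rarest classes, r d co+ and r+ d+ co, are the double crossovers. Comparing them with the parentals, only the co allele has switched, so co is the middle locus and the order is d – co – r.
d–co: (151 + 11)/1000 = 0.1620; co–r: (134 + 11)/1000 = 0.1450.
Expected DCO frequency = 0.1620 × 0.1450 ≈ 0.02349; observed = 11/1000 ≈ 0.01100.
Coefficient of coincidence = 0.01100/0.02349 ≈ 0.468.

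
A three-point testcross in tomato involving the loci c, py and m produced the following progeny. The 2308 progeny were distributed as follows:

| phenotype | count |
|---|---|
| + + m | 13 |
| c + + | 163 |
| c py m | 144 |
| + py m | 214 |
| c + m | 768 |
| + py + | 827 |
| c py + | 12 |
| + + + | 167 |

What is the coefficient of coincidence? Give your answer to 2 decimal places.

0.43

The two most frequent reciprocal classes, c + m and + py +, are the parental types, so the F1 was c + m / + py +.
The two rarest classes, + + m and c py +, are the double crossovers. Comparing them with the parentals, only the c allele has switched, so c is the middle locus and the order is py – c – m.
py–c: (311 + 25)/2308 = 0.1456; c–m: (377 + 25)/2308 = 0.1742.
Expected DCO frequency = 0.1456 × 0.1742 ≈ 0.02536; observed = 25/2308 ≈ 0.01083.
Coefficient of coincidence = 0.01083/0.02536 ≈ 0.43.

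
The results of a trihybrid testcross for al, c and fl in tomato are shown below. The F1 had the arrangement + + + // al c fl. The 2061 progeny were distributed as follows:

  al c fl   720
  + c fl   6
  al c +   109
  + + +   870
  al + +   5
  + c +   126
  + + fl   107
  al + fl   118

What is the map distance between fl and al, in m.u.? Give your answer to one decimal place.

11.0 m.u.

The two rarest classes, al + + and + c fl, are the double crossovers. Comparing them with the parentals, only the al allele has switched, so al is the middle locus and the order is fl – al – c.
Crossovers in the fl–al interval produce the single-crossover classes + + fl and al c + (107 + 109 = 216) plus the double crossovers (11).
RF(fl–al) = (216 + 11) / 2061 = 227/2061 = 0.1101 → 11.0 m.u.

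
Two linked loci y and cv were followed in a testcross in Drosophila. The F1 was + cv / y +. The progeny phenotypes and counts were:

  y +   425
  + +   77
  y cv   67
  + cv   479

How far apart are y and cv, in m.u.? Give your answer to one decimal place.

The recombinant classes are + + and y cv: 77 + 67 = 144.
Recombination frequency = 144/1048 = 0.1374 ≈ 13.7%, i.e. 13.7 m.u.

13.7 m.u.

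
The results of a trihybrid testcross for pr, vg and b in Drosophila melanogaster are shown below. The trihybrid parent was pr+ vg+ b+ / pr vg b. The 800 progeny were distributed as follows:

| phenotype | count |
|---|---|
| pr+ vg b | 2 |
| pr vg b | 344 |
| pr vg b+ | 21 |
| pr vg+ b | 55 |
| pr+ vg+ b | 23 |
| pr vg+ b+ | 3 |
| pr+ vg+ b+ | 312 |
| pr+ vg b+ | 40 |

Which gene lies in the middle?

pr

The two rarest classes, pr vg+ b+ and pr+ vg b, are the double crossovers. Comparing them with the parentals, only the pr allele has switched, so pr is the middle locus and the order is vg – pr – b.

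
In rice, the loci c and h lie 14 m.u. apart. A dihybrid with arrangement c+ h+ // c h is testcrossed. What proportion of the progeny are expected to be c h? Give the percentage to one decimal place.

A map distance of 14 m.u. corresponds to a recombination frequency of 0.140.
The F1 is c+ h+ / c h, so c h is a parental gamete class with expected frequency (1 − r)/2 = 0.860/2 = 0.4300.
That is 0.4300 = 43.0% of the progeny.

43.0%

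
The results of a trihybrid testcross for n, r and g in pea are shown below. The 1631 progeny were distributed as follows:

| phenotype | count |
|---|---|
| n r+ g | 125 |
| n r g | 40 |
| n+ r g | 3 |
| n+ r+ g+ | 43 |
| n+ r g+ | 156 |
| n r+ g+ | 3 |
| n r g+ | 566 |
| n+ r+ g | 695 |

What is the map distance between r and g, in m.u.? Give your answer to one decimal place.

The two most frequent reciprocal classes, n r g+ and n+ r+ g, are the parental types, so the F1 was n r g+ / n+ r+ g.
The two rarest classes, n r+ g+ and n+ r g, are the double crossovers. Comparing them with the parentals, only the r allele has switched, so r is the middle locus and the order is g – r – n.
Crossovers in the g–r interval produce the single-crossover classes n r g and n+ r+ g+ (40 + 43 = 83) plus the double crossovers (6).
RF(g–r) = (83 + 6) / 1631 = 89/1631 = 0.0546 → 5.5 m.u.

5.5 m.u.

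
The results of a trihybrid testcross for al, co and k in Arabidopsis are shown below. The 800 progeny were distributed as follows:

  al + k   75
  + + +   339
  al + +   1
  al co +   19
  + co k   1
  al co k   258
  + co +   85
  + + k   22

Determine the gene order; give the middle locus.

al

The two most frequent reciprocal classes, + + + and al co k, are the parental types, so the F1 was + + + / al co k.
The two rarest classes, al + + and + co k, are the double crossovers. Comparing them with the parentals, only the al allele has switched, so al is the middle locus and the order is co – al – k.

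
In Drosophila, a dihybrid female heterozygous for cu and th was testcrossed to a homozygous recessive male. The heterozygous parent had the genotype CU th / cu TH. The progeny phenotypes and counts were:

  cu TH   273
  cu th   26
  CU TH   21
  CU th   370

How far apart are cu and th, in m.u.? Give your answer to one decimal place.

6.8 m.u.

The recombinant classes are CU TH and cu th: 21 + 26 = 47.
Recombination frequency = 47/690 = 0.0681 ≈ 6.8%, i.e. 6.8 m.u.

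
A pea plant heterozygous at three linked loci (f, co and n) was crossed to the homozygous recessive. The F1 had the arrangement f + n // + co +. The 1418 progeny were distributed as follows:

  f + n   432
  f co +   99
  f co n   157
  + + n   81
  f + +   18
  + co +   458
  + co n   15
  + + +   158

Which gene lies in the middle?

n

The two rarest classes, f + + and + co n, are the double crossovers. Comparing them with the parentals, only the n allele has switched, so n is the middle locus and the order is co – n – f.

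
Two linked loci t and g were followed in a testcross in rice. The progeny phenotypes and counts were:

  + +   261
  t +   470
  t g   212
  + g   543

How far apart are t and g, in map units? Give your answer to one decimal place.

31.8 map units

The two most frequent classes, + g (543) and t + (470), are the parental types, so the F1 was + g / t +.
The recombinant classes are + + and t g: 261 + 212 = 473.
Recombination frequency = 473/1486 = 0.3183 ≈ 31.8%, i.e. 31.8 map units.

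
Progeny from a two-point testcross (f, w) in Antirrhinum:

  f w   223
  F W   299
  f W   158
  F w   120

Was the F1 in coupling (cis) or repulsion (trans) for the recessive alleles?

cis

The two most frequent classes are F W (299) and f w (223); these are the parental (non-recombinant) types.
So the F1 carried F W on one chromosome and f w on the other — the recessive alleles are on the same chromosome (cis / coupling).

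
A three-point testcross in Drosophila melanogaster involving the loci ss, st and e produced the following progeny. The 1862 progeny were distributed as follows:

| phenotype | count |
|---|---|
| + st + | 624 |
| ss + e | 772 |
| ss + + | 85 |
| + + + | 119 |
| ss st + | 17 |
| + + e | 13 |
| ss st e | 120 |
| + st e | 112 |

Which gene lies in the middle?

ss

The two most frequent reciprocal classes, ss + e and + st +, are the parental types, so the F1 was ss + e / + st +.
The two rarest classes, + + e and ss st +, are the double crossovers. Comparing them with the parentals, only the ss allele has switched, so ss is the middle locus and the order is e – ss – st.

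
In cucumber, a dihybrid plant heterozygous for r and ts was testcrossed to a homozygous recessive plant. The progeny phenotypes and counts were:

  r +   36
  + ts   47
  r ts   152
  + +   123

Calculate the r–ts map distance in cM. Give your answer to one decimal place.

23.2 cM

The two most frequent classes, + + (123) and r ts (152), are the parental types, so the F1 was + + / r ts.
The recombinant classes are + ts and r +: 47 + 36 = 83.
Recombination frequency = 83/358 = 0.2318 ≈ 23.2%, i.e. 23.2 cM.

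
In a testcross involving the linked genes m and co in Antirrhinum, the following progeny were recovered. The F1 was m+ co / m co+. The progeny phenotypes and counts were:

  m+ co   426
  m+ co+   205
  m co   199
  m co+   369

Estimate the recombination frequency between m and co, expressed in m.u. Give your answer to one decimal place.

33.7 m.u.

The recombinant classes are m+ co+ and m co: 205 + 199 = 404.
Recombination frequency = 404/1199 = 0.3369 ≈ 33.7%, i.e. 33.7 m.u.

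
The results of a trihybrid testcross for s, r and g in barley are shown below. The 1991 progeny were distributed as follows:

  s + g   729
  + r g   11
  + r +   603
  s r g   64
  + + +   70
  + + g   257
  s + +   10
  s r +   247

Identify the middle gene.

The two most frequent reciprocal classes, s + g and + r +, are the parental types, so the F1 was s + g / + r +.
The two rarest classes, s + + and + r g, are the double crossovers. Comparing them with the parentals, only the g allele has switched, so g is the middle locus and the order is r – g – s.

g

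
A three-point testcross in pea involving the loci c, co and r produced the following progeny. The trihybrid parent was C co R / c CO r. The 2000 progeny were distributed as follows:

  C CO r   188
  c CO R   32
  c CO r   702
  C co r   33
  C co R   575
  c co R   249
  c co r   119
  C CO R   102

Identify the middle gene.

The two rarest classes, C co r and c CO R, are the double crossovers. Comparing them with the parentals, only the r allele has switched, so r is the middle locus and the order is c – r – co.

r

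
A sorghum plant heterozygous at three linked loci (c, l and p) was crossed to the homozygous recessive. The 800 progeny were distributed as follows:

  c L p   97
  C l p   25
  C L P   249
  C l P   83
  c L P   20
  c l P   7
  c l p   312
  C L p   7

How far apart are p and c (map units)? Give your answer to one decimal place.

7.4 map units

The two most frequent reciprocal classes, C L P and c l p, are the parental types, so the F1 was C L P / c l p.
The two rarest classes, C L p and c l P, are the double crossovers. Comparing them with the parentals, only the p allele has switched, so p is the middle locus and the order is l – p – c.
Crossovers in the p–c interval produce the single-crossover classes c L P and C l p (20 + 25 = 45) plus the double crossovers (14).
RF(p–c) = (45 + 14) / 800 = 59/800 = 0.0737 → 7.4 map units.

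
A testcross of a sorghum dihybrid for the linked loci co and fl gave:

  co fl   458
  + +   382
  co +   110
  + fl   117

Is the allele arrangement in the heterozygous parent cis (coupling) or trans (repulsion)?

The two most frequent classes are + + (382) and co fl (458); these are the parental (non-recombinant) types.
So the F1 carried + + on one chromosome and co fl on the other — the recessive alleles are on the same chromosome (cis / coupling).

cis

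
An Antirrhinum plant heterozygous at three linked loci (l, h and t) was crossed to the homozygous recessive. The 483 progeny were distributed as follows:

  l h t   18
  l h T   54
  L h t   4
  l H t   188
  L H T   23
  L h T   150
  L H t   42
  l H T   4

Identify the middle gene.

The two most frequent reciprocal classes, l H t and L h T, are the parental types, so the F1 was l H t / L h T.
The two rarest classes, l H T and L h t, are the double crossovers. Comparing them with the parentals, only the t allele has switched, so t is the middle locus and the order is l – t – h.

t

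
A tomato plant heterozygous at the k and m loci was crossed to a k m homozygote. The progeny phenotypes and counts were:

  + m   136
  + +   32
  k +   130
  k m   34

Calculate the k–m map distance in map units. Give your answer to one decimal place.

The two most frequent classes, + m (136) and k + (130), are the parental types, so the F1 was + m / k +.
The recombinant classes are + + and k m: 32 + 34 = 66.
Recombination frequency = 66/332 = 0.1988 ≈ 19.9%, i.e. 19.9 map units.

19.9 map units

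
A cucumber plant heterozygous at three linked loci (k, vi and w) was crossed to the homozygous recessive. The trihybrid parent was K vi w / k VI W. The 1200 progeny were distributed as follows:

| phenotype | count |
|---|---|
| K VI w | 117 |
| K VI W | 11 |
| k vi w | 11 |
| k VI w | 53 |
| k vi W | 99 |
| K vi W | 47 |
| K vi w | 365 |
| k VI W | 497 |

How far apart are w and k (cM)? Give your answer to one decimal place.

The two rarest classes, k vi w and K VI W, are the double crossovers. Comparing them with the parentals, only the k allele has switched, so k is the middle locus and the order is vi – k – w.
Crossovers in the k–w interval produce the single-crossover classes K vi W and k VI w (47 + 53 = 100) plus the double crossovers (22).
RF(k–w) = (100 + 22) / 1200 = 122/1200 = 0.1017 → 10.2 cM.

10.2 cM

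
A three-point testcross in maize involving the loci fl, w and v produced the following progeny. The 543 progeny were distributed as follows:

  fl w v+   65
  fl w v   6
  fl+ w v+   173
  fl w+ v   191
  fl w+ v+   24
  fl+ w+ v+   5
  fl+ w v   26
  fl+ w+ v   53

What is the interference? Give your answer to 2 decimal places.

The two most frequent reciprocal classes, fl+ w v+ and fl w+ v, are the parental types, so the F1 was fl+ w v+ / fl w+ v.
The two rarest classes, fl+ w+ v+ and fl w v, are the double crossovers. Comparing them with the parentals, only the w allele has switched, so w is the middle locus and the order is v – w – fl.
v–w: (50 + 11)/543 = 0.1123; w–fl: (118 + 11)/543 = 0.2376.
Expected DCO frequency = 0.1123 × 0.2376 ≈ 0.02668; observed = 11/543 ≈ 0.02026.
Coefficient of coincidence = 0.02026/0.02668 ≈ 0.76; interference = 1 − 0.76 = 0.24.

0.24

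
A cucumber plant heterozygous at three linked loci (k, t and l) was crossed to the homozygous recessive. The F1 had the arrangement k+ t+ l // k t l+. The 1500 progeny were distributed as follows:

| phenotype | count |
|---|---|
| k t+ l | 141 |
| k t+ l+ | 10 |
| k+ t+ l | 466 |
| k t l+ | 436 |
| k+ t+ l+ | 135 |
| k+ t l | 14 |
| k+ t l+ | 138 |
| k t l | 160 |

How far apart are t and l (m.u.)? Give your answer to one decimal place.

The two rarest classes, k+ t l and k t+ l+, are the double crossovers. Comparing them with the parentals, only the t allele has switched, so t is the middle locus and the order is k – t – l.
Crossovers in the t–l interval produce the single-crossover classes k+ t+ l+ and k t l (135 + 160 = 295) plus the double crossovers (24).
RF(t–l) = (295 + 24) / 1500 = 319/1500 = 0.2127 → 21.3 m.u.

21.3 m.u.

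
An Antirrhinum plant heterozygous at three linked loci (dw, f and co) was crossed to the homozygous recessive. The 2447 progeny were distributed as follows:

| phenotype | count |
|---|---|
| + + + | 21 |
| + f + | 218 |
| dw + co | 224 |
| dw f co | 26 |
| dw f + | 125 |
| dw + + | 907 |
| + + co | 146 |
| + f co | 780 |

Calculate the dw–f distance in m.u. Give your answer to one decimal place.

13.0 m.u.

The two most frequent reciprocal classes, dw + + and + f co, are the parental types, so the F1 was dw + + / + f co.
The two rarest classes, + + + and dw f co, are the double crossovers. Comparing them with the parentals, only the dw allele has switched, so dw is the middle locus and the order is f – dw – co.
Crossovers in the f–dw interval produce the single-crossover classes dw f + and + + co (125 + 146 = 271) plus the double crossovers (47).
RF(f–dw) = (271 + 47) / 2447 = 318/2447 = 0.1300 → 13.0 m.u.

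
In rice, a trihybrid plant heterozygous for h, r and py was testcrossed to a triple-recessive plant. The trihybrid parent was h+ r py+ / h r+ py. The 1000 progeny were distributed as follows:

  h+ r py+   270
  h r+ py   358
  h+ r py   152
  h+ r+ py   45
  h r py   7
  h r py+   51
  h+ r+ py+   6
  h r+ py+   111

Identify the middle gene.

The two rarest classes, h+ r+ py+ and h r py, are the double crossovers. Comparing them with the parentals, only the r allele has switched, so r is the middle locus and the order is py – r – h.

r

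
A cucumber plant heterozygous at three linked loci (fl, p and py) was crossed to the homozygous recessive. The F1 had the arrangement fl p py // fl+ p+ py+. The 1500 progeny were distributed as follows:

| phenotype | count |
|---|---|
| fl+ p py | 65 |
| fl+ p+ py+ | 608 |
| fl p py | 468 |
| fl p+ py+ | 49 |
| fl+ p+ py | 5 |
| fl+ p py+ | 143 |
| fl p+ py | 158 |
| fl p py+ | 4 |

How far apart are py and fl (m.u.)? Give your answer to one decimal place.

The two rarest classes, fl p py+ and fl+ p+ py, are the double crossovers. Comparing them with the parentals, only the py allele has switched, so py is the middle locus and the order is fl – py – p.
Crossovers in the fl–py interval produce the single-crossover classes fl+ p py and fl p+ py+ (65 + 49 = 114) plus the double crossovers (9).
RF(fl–py) = (114 + 9) / 1500 = 123/1500 = 0.0820 → 8.2 m.u.

8.2 m.u.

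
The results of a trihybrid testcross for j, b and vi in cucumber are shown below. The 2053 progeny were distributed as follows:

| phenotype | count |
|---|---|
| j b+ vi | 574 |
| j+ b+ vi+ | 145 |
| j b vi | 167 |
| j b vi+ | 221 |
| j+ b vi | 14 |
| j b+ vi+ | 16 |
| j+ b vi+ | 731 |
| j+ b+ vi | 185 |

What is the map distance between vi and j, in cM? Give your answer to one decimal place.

The two most frequent reciprocal classes, j+ b vi+ and j b+ vi, are the parental types, so the F1 was j+ b vi+ / j b+ vi.
The two rarest classes, j+ b vi and j b+ vi+, are the double crossovers. Comparing them with the parentals, only the vi allele has switched, so vi is the middle locus and the order is b – vi – j.
Crossovers in the vi–j interval produce the single-crossover classes j b vi+ and j+ b+ vi (221 + 185 = 406) plus the double crossovers (30).
RF(vi–j) = (406 + 30) / 2053 = 436/2053 = 0.2124 → 21.2 cM.

21.2 cM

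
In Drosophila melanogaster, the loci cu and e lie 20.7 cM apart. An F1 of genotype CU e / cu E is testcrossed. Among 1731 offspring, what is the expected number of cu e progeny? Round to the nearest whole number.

179

A map distance of 20.7 cM corresponds to a recombination frequency of 0.207.
The F1 is CU e / cu E, so cu e is a recombinant gamete class with expected frequency r/2 = 0.207/2 = 0.1035.
Expected number = 0.1035 × 1731 = 179.16 ≈ 179.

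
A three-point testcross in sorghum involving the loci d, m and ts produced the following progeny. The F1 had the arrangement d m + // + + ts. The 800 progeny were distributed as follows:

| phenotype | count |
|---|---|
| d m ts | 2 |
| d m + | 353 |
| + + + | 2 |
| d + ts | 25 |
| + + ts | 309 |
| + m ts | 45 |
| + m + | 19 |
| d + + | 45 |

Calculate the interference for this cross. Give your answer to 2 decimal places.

The two rarest classes, d m ts and + + +, are the double crossovers. Comparing them with the parentals, only the ts allele has switched, so ts is the middle locus and the order is d – ts – m.
d–ts: (44 + 4)/800 = 0.0600; ts–m: (90 + 4)/800 = 0.1175.
Expected DCO frequency = 0.0600 × 0.1175 ≈ 0.00705; observed = 4/800 ≈ 0.00500.
Coefficient of coincidence = 0.00500/0.00705 ≈ 0.71; interference = 1 − 0.71 = 0.29.

0.29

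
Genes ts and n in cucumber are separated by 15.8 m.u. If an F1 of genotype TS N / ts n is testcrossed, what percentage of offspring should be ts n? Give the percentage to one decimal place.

A map distance of 15.8 m.u. corresponds to a recombination frequency of 0.158.
The F1 is TS N / ts n, so ts n is a parental gamete class with expected frequency (1 − r)/2 = 0.842/2 = 0.4210.
That is 0.4210 = 42.1% of the progeny.

42.1%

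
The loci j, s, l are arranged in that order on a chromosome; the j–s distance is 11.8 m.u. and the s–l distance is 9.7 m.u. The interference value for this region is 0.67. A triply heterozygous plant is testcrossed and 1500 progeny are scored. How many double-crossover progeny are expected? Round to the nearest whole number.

6

Map distances give recombination frequencies of 0.118 and 0.097 for the two intervals.
With interference 0.67 (so coincidence = 0.33), expected double-crossover frequency = 0.118 × 0.097 × 0.33 = 0.00378.
Expected number = 0.00378 × 1500 = 5.67 ≈ 6.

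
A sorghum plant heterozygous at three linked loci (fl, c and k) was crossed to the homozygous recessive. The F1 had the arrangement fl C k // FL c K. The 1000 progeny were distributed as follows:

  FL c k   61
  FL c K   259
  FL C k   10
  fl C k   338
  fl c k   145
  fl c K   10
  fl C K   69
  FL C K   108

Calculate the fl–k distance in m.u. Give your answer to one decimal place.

The two rarest classes, FL C k and fl c K, are the double crossovers. Comparing them with the parentals, only the fl allele has switched, so fl is the middle locus and the order is k – fl – c.
Crossovers in the k–fl interval produce the single-crossover classes fl C K and FL c k (69 + 61 = 130) plus the double crossovers (20).
RF(k–fl) = (130 + 20) / 1000 = 150/1000 = 0.1500 → 15.0 m.u.

15.0 m.u.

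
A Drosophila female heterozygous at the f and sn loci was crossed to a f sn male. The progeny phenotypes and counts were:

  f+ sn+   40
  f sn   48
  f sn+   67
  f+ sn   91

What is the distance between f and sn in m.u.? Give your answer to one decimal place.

35.8 m.u.

The two most frequent classes, f+ sn (91) and f sn+ (67), are the parental types, so the F1 was f+ sn / f sn+.
The recombinant classes are f+ sn+ and f sn: 40 + 48 = 88.
Recombination frequency = 88/246 = 0.3577 ≈ 35.8%, i.e. 35.8 m.u.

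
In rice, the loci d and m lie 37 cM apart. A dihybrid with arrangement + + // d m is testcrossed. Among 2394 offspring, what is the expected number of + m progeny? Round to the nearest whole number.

443

A map distance of 37 cM corresponds to a recombination frequency of 0.370.
The F1 is + + / d m, so + m is a recombinant gamete class with expected frequency r/2 = 0.370/2 = 0.1850.
Expected number = 0.1850 × 2394 = 442.89 ≈ 443.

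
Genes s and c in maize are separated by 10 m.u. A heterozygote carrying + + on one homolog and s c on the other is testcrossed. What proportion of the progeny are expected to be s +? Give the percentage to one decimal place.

5.0%

A map distance of 10 m.u. corresponds to a recombination frequency of 0.100.
The F1 is + + / s c, so s + is a recombinant gamete class with expected frequency r/2 = 0.100/2 = 0.0500.
That is 0.0500 = 5.0% of the progeny.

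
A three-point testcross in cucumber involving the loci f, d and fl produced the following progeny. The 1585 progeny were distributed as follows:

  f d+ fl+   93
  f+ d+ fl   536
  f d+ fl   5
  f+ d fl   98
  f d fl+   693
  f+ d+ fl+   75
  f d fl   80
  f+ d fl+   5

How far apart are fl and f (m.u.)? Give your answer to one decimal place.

10.4 m.u.

The two most frequent reciprocal classes, f d fl+ and f+ d+ fl, are the parental types, so the F1 was f d fl+ / f+ d+ fl.
The two rarest classes, f+ d fl+ and f d+ fl, are the double crossovers. Comparing them with the parentals, only the f allele has switched, so f is the middle locus and the order is fl – f – d.
Crossovers in the fl–f interval produce the single-crossover classes f d fl and f+ d+ fl+ (80 + 75 = 155) plus the double crossovers (10).
RF(fl–f) = (155 + 10) / 1585 = 165/1585 = 0.1041 → 10.4 m.u.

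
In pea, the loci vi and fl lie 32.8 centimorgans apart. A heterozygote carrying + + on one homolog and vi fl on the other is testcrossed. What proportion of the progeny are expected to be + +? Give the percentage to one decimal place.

A map distance of 32.8 centimorgans corresponds to a recombination frequency of 0.328.
The F1 is + + / vi fl, so + + is a parental gamete class with expected frequency (1 − r)/2 = 0.672/2 = 0.3360.
That is 0.3360 = 33.6% of the progeny.

33.6%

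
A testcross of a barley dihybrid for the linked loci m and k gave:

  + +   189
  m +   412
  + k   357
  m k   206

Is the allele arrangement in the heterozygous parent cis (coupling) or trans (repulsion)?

trans

The two most frequent classes are + k (357) and m + (412); these are the parental (non-recombinant) types.
So the F1 carried + k on one chromosome and m + on the other — the recessive alleles are on opposite chromosomes (trans / repulsion).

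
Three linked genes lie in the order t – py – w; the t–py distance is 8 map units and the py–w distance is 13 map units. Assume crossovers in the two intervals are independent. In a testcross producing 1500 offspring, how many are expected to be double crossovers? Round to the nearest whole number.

Map distances give recombination frequencies of 0.080 and 0.130 for the two intervals.
With no interference, expected double-crossover frequency = 0.080 × 0.130 = 0.01040.
Expected number = 0.01040 × 1500 = 15.60 ≈ 16.

16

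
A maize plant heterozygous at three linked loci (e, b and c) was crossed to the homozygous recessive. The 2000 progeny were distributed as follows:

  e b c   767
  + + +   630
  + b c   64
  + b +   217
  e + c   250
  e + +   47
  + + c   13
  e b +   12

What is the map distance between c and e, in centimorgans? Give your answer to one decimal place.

6.8 centimorgans

The two most frequent reciprocal classes, + + + and e b c, are the parental types, so the F1 was + + + / e b c.
The two rarest classes, + + c and e b +, are the double crossovers. Comparing them with the parentals, only the c allele has switched, so c is the middle locus and the order is e – c – b.
Crossovers in the e–c interval produce the single-crossover classes e + + and + b c (47 + 64 = 111) plus the double crossovers (25).
RF(e–c) = (111 + 25) / 2000 = 136/2000 = 0.0680 → 6.8 centimorgans.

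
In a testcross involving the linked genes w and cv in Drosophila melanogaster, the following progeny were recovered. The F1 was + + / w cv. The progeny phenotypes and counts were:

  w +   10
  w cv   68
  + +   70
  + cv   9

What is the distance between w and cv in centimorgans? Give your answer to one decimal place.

12.1 centimorgans

The recombinant classes are + cv and w +: 9 + 10 = 19.
Recombination frequency = 19/157 = 0.1210 ≈ 12.1%, i.e. 12.1 centimorgans.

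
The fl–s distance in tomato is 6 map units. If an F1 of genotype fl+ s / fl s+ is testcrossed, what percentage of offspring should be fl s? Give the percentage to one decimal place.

A map distance of 6 map units corresponds to a recombination frequency of 0.060.
The F1 is fl+ s / fl s+, so fl s is a recombinant gamete class with expected frequency r/2 = 0.060/2 = 0.0300.
That is 0.0300 = 3.0% of the progeny.

3.0%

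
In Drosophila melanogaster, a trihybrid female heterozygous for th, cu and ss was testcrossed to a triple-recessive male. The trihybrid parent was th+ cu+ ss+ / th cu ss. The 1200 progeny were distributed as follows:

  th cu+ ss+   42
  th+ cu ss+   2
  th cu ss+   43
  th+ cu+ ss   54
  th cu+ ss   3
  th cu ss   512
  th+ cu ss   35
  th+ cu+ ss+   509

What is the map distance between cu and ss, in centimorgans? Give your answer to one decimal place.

8.5 centimorgans

The two rarest classes, th+ cu ss+ and th cu+ ss, are the double crossovers. Comparing them with the parentals, only the cu allele has switched, so cu is the middle locus and the order is th – cu – ss.
Crossovers in the cu–ss interval produce the single-crossover classes th+ cu+ ss and th cu ss+ (54 + 43 = 97) plus the double crossovers (5).
RF(cu–ss) = (97 + 5) / 1200 = 102/1200 = 0.0850 → 8.5 centimorgans.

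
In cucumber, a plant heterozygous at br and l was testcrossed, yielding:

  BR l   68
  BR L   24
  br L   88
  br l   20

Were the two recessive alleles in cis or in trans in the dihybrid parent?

The two most frequent classes are BR l (68) and br L (88); these are the parental (non-recombinant) types.
So the F1 carried BR l on one chromosome and br L on the other — the recessive alleles are on opposite chromosomes (trans / repulsion).

trans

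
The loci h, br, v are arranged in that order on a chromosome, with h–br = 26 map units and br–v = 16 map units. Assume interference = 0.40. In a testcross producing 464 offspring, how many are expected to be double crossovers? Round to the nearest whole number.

12

Map distances give recombination frequencies of 0.260 and 0.160 for the two intervals.
With interference 0.40 (so coincidence = 0.60), expected double-crossover frequency = 0.260 × 0.160 × 0.60 = 0.02496.
Expected number = 0.02496 × 464 = 11.58 ≈ 12.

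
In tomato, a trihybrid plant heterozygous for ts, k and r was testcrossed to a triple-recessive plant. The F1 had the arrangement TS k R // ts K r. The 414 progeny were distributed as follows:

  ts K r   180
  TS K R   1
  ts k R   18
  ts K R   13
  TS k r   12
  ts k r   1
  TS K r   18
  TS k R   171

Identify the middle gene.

k

The two rarest classes, TS K R and ts k r, are the double crossovers. Comparing them with the parentals, only the k allele has switched, so k is the middle locus and the order is r – k – ts.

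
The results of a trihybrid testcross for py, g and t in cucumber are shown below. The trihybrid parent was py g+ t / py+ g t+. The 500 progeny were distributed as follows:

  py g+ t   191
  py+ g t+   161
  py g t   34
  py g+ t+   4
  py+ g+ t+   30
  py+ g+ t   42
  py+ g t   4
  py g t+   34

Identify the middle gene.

The two rarest classes, py g+ t+ and py+ g t, are the double crossovers. Comparing them with the parentals, only the t allele has switched, so t is the middle locus and the order is py – t – g.

t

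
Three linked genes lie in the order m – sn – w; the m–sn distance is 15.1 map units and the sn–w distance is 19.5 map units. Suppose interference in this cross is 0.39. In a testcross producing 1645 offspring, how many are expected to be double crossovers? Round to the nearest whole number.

Map distances give recombination frequencies of 0.151 and 0.195 for the two intervals.
With interference 0.39 (so coincidence = 0.61), expected double-crossover frequency = 0.151 × 0.195 × 0.61 = 0.01796.
Expected number = 0.01796 × 1645 = 29.55 ≈ 30.

30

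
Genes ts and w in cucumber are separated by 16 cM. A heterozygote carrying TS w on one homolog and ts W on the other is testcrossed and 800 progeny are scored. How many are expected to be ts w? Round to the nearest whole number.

A map distance of 16 cM corresponds to a recombination frequency of 0.160.
The F1 is TS w / ts W, so ts w is a recombinant gamete class with expected frequency r/2 = 0.160/2 = 0.0800.
Expected number = 0.0800 × 800 = 64.00 ≈ 64.

64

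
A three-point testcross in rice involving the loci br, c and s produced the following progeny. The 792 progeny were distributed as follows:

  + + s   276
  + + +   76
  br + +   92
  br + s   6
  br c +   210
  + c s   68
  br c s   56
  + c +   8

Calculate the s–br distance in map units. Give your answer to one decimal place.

The two most frequent reciprocal classes, br c + and + + s, are the parental types, so the F1 was br c + / + + s.
The two rarest classes, + c + and br + s, are the double crossovers. Comparing them with the parentals, only the br allele has switched, so br is the middle locus and the order is c – br – s.
Crossovers in the br–s interval produce the single-crossover classes br c s and + + + (56 + 76 = 132) plus the double crossovers (14).
RF(br–s) = (132 + 14) / 792 = 146/792 = 0.1843 → 18.4 map units.

18.4 map units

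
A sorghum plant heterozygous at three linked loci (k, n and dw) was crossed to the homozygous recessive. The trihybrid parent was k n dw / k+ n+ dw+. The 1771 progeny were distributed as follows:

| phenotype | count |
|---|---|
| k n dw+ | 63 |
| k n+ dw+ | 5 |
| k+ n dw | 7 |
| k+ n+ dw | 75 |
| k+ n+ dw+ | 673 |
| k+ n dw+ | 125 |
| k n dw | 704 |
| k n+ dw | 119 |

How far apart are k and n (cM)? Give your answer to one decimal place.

The two rarest classes, k+ n dw and k n+ dw+, are the double crossovers. Comparing them with the parentals, only the k allele has switched, so k is the middle locus and the order is n – k – dw.
Crossovers in the n–k interval produce the single-crossover classes k n+ dw and k+ n dw+ (119 + 125 = 244) plus the double crossovers (12).
RF(n–k) = (244 + 12) / 1771 = 256/1771 = 0.1446 → 14.5 cM.

14.5 cM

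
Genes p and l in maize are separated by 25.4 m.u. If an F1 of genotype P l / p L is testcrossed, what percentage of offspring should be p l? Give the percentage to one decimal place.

A map distance of 25.4 m.u. corresponds to a recombination frequency of 0.254.
The F1 is P l / p L, so p l is a recombinant gamete class with expected frequency r/2 = 0.254/2 = 0.1270.
That is 0.1270 = 12.7% of the progeny.

12.7%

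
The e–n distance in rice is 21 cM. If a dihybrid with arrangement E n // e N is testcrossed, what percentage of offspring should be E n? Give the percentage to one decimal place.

39.5%

A map distance of 21 cM corresponds to a recombination frequency of 0.210.
The F1 is E n / e N, so E n is a parental gamete class with expected frequency (1 − r)/2 = 0.790/2 = 0.3950.
That is 0.3950 = 39.5% of the progeny.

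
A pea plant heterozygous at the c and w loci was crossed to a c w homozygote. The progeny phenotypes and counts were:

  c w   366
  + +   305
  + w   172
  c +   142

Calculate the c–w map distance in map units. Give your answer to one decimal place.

31.9 map units

The two most frequent classes, + + (305) and c w (366), are the parental types, so the F1 was + + / c w.
The recombinant classes are + w and c +: 172 + 142 = 314.
Recombination frequency = 314/985 = 0.3188 ≈ 31.9%, i.e. 31.9 map units.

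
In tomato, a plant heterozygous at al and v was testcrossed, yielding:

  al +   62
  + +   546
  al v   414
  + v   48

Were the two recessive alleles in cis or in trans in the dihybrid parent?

cis

The two most frequent classes are + + (546) and al v (414); these are the parental (non-recombinant) types.
So the F1 carried + + on one chromosome and al v on the other — the recessive alleles are on the same chromosome (cis / coupling).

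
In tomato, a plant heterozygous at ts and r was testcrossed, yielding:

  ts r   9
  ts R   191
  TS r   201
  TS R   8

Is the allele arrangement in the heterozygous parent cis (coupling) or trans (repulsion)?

The two most frequent classes are TS r (201) and ts R (191); these are the parental (non-recombinant) types.
So the F1 carried TS r on one chromosome and ts R on the other — the recessive alleles are on opposite chromosomes (trans / repulsion).

trans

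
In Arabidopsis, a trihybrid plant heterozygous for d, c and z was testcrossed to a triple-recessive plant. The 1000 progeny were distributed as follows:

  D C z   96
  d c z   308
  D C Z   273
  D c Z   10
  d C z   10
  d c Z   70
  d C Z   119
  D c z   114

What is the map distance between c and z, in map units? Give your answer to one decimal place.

18.6 map units

The two most frequent reciprocal classes, d c z and D C Z, are the parental types, so the F1 was d c z / D C Z.
The two rarest classes, d C z and D c Z, are the double crossovers. Comparing them with the parentals, only the c allele has switched, so c is the middle locus and the order is z – c – d.
Crossovers in the z–c interval produce the single-crossover classes d c Z and D C z (70 + 96 = 166) plus the double crossovers (20).
RF(z–c) = (166 + 20) / 1000 = 186/1000 = 0.1860 → 18.6 map units.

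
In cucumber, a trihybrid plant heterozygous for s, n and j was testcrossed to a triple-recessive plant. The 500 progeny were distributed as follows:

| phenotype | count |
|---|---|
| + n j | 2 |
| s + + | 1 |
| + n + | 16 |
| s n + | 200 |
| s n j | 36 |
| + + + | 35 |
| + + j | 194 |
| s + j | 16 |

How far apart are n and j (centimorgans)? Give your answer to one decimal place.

The two most frequent reciprocal classes, s n + and + + j, are the parental types, so the F1 was s n + / + + j.
The two rarest classes, s + + and + n j, are the double crossovers. Comparing them with the parentals, only the n allele has switched, so n is the middle locus and the order is j – n – s.
Crossovers in the j–n interval produce the single-crossover classes s n j and + + + (36 + 35 = 71) plus the double crossovers (3).
RF(j–n) = (71 + 3) / 500 = 74/500 = 0.1480 → 14.8 centimorgans.

14.8 centimorgans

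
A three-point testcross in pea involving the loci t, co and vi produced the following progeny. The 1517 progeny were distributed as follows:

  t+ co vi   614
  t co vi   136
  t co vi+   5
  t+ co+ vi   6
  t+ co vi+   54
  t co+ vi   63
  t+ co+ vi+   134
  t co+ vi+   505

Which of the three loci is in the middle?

The two most frequent reciprocal classes, t co+ vi+ and t+ co vi, are the parental types, so the F1 was t co+ vi+ / t+ co vi.
The two rarest classes, t co vi+ and t+ co+ vi, are the double crossovers. Comparing them with the parentals, only the co allele has switched, so co is the middle locus and the order is vi – co – t.

co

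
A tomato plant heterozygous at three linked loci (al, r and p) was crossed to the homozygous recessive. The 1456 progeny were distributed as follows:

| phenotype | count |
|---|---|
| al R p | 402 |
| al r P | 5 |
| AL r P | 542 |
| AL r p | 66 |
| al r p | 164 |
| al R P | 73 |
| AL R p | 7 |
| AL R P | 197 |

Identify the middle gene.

al

The two most frequent reciprocal classes, AL r P and al R p, are the parental types, so the F1 was AL r P / al R p.
The two rarest classes, al r P and AL R p, are the double crossovers. Comparing them with the parentals, only the al allele has switched, so al is the middle locus and the order is r – al – p.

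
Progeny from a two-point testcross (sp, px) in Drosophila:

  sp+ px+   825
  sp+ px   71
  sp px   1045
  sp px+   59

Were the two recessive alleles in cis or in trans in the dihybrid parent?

The two most frequent classes are sp+ px+ (825) and sp px (1045); these are the parental (non-recombinant) types.
So the F1 carried sp+ px+ on one chromosome and sp px on the other — the recessive alleles are on the same chromosome (cis / coupling).

cis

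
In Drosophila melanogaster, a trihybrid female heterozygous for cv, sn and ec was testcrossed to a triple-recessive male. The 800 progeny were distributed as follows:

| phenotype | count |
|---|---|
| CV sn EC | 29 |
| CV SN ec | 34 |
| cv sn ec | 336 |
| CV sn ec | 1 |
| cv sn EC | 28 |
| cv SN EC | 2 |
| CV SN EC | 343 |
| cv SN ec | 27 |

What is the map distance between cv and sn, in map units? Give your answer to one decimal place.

7.4 map units

The two most frequent reciprocal classes, CV SN EC and cv sn ec, are the parental types, so the F1 was CV SN EC / cv sn ec.
The two rarest classes, cv SN EC and CV sn ec, are the double crossovers. Comparing them with the parentals, only the cv allele has switched, so cv is the middle locus and the order is ec – cv – sn.
Crossovers in the cv–sn interval produce the single-crossover classes CV sn EC and cv SN ec (29 + 27 = 56) plus the double crossovers (3).
RF(cv–sn) = (56 + 3) / 800 = 59/800 = 0.0737 → 7.4 map units.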